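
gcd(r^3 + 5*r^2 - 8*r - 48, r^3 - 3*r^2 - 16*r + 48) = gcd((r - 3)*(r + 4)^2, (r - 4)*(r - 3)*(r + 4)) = r^2 + r - 12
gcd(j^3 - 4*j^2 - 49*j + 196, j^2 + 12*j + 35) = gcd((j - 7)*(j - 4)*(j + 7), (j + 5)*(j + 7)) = j + 7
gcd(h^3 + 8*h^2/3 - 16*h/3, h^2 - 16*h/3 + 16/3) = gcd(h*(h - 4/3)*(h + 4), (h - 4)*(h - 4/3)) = h - 4/3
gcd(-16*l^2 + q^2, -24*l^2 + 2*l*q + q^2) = -4*l + q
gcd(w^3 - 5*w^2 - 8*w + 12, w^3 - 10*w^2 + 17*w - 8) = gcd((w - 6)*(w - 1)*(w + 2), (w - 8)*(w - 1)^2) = w - 1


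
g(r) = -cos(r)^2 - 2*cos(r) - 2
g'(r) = 2*sin(r)*cos(r) + 2*sin(r)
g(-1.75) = -1.68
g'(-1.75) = -1.62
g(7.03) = -4.01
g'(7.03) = 2.36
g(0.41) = -4.68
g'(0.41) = 1.53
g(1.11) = -3.09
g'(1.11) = 2.59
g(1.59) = -1.96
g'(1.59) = 1.96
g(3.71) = -1.02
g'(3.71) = -0.17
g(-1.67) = -1.81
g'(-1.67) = -1.79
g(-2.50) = -1.04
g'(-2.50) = -0.24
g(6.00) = -4.84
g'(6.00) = -1.10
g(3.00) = -1.00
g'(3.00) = 0.00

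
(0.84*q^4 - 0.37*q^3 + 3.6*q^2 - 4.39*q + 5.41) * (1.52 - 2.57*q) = -2.1588*q^5 + 2.2277*q^4 - 9.8144*q^3 + 16.7543*q^2 - 20.5765*q + 8.2232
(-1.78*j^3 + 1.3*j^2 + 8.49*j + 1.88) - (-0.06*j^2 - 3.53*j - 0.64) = -1.78*j^3 + 1.36*j^2 + 12.02*j + 2.52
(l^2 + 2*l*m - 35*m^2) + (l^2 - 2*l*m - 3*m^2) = 2*l^2 - 38*m^2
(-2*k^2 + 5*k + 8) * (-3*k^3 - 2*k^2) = 6*k^5 - 11*k^4 - 34*k^3 - 16*k^2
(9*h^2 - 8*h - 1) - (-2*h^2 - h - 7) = 11*h^2 - 7*h + 6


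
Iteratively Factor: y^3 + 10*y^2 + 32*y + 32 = (y + 4)*(y^2 + 6*y + 8) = (y + 4)^2*(y + 2)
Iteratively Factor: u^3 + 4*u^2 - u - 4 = (u - 1)*(u^2 + 5*u + 4) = (u - 1)*(u + 1)*(u + 4)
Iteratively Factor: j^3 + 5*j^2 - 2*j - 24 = (j - 2)*(j^2 + 7*j + 12) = (j - 2)*(j + 4)*(j + 3)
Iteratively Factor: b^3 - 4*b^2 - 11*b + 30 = (b - 2)*(b^2 - 2*b - 15) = (b - 2)*(b + 3)*(b - 5)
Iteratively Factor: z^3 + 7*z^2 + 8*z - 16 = (z - 1)*(z^2 + 8*z + 16) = (z - 1)*(z + 4)*(z + 4)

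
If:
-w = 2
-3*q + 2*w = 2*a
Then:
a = -3*q/2 - 2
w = -2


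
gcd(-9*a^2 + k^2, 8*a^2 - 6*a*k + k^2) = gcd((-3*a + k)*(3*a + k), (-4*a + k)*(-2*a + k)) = 1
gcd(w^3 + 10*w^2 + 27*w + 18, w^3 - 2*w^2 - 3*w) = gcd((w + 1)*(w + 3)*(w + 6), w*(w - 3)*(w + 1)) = w + 1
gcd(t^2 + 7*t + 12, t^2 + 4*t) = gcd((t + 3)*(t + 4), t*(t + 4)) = t + 4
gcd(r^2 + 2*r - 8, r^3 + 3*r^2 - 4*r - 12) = r - 2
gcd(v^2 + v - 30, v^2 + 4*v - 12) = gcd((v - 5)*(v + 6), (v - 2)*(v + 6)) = v + 6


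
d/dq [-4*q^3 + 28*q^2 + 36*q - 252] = -12*q^2 + 56*q + 36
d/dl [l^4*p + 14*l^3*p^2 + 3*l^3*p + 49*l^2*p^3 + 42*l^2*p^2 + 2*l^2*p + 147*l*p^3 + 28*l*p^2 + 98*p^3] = p*(4*l^3 + 42*l^2*p + 9*l^2 + 98*l*p^2 + 84*l*p + 4*l + 147*p^2 + 28*p)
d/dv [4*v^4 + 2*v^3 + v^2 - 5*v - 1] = 16*v^3 + 6*v^2 + 2*v - 5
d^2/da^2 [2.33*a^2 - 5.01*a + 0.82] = 4.66000000000000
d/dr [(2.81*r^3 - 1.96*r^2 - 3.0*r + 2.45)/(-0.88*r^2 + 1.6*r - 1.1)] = (-2.4728*r^4 + 8.992*r^3 - 15.049*r^2 + 8.624*r - 0.62)/(0.7744*r^4 - 2.816*r^3 + 4.496*r^2 - 3.52*r + 1.21)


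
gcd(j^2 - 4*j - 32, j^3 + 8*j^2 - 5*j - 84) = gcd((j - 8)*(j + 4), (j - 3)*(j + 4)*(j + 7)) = j + 4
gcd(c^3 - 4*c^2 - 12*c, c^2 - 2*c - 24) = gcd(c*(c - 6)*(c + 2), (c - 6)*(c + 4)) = c - 6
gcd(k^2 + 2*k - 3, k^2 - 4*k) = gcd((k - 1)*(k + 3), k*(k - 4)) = 1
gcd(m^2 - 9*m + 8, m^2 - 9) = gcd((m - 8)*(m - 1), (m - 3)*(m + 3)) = 1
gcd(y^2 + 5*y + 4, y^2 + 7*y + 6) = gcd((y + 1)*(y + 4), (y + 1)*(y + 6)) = y + 1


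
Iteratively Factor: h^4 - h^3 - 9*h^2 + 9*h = (h - 3)*(h^3 + 2*h^2 - 3*h) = h*(h - 3)*(h^2 + 2*h - 3) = h*(h - 3)*(h + 3)*(h - 1)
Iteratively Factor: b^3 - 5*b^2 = (b - 5)*(b^2) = b*(b - 5)*(b)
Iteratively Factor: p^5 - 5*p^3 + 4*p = (p - 2)*(p^4 + 2*p^3 - p^2 - 2*p) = (p - 2)*(p - 1)*(p^3 + 3*p^2 + 2*p) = p*(p - 2)*(p - 1)*(p^2 + 3*p + 2) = p*(p - 2)*(p - 1)*(p + 1)*(p + 2)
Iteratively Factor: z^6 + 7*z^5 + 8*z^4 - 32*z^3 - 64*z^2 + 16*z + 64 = (z + 4)*(z^5 + 3*z^4 - 4*z^3 - 16*z^2 + 16) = (z - 1)*(z + 4)*(z^4 + 4*z^3 - 16*z - 16) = (z - 2)*(z - 1)*(z + 4)*(z^3 + 6*z^2 + 12*z + 8) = (z - 2)*(z - 1)*(z + 2)*(z + 4)*(z^2 + 4*z + 4) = (z - 2)*(z - 1)*(z + 2)^2*(z + 4)*(z + 2)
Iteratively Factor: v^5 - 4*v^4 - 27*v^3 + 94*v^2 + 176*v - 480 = (v - 5)*(v^4 + v^3 - 22*v^2 - 16*v + 96) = (v - 5)*(v + 3)*(v^3 - 2*v^2 - 16*v + 32) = (v - 5)*(v + 3)*(v + 4)*(v^2 - 6*v + 8) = (v - 5)*(v - 4)*(v + 3)*(v + 4)*(v - 2)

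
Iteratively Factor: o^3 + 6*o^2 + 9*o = (o)*(o^2 + 6*o + 9) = o*(o + 3)*(o + 3)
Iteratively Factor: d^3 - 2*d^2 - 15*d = (d)*(d^2 - 2*d - 15) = d*(d + 3)*(d - 5)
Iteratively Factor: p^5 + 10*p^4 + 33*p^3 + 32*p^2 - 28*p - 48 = (p + 2)*(p^4 + 8*p^3 + 17*p^2 - 2*p - 24) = (p + 2)*(p + 3)*(p^3 + 5*p^2 + 2*p - 8) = (p + 2)^2*(p + 3)*(p^2 + 3*p - 4) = (p + 2)^2*(p + 3)*(p + 4)*(p - 1)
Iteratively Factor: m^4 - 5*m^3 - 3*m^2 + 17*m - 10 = (m - 1)*(m^3 - 4*m^2 - 7*m + 10) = (m - 1)^2*(m^2 - 3*m - 10) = (m - 1)^2*(m + 2)*(m - 5)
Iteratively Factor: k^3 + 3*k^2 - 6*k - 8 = (k + 4)*(k^2 - k - 2) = (k + 1)*(k + 4)*(k - 2)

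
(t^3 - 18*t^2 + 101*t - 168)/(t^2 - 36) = (t^3 - 18*t^2 + 101*t - 168)/(t^2 - 36)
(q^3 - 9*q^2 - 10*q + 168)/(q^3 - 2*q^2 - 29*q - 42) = (q^2 - 2*q - 24)/(q^2 + 5*q + 6)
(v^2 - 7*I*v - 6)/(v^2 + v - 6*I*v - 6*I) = (v - I)/(v + 1)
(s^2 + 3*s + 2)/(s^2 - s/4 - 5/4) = 4*(s + 2)/(4*s - 5)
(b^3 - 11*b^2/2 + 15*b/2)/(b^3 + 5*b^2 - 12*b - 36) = b*(2*b - 5)/(2*(b^2 + 8*b + 12))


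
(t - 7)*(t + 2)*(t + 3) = t^3 - 2*t^2 - 29*t - 42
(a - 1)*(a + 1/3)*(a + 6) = a^3 + 16*a^2/3 - 13*a/3 - 2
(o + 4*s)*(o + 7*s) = o^2 + 11*o*s + 28*s^2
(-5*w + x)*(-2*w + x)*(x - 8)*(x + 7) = 10*w^2*x^2 - 10*w^2*x - 560*w^2 - 7*w*x^3 + 7*w*x^2 + 392*w*x + x^4 - x^3 - 56*x^2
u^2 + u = u*(u + 1)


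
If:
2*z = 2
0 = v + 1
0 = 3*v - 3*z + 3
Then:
No Solution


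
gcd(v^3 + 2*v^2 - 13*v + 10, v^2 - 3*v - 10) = 1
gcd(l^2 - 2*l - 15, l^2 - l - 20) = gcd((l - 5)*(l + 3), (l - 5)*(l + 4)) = l - 5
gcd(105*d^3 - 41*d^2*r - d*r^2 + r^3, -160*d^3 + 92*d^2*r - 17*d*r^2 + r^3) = -5*d + r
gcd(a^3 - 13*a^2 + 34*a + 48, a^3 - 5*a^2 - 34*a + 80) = a - 8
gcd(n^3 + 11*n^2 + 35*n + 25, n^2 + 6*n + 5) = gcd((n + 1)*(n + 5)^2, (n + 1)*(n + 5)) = n^2 + 6*n + 5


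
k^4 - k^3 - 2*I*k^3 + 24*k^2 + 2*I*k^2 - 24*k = k*(k - 1)*(k - 6*I)*(k + 4*I)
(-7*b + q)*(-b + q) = 7*b^2 - 8*b*q + q^2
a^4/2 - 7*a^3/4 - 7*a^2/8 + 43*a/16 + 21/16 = (a/2 + 1/2)*(a - 7/2)*(a - 3/2)*(a + 1/2)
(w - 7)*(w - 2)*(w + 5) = w^3 - 4*w^2 - 31*w + 70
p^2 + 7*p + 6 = (p + 1)*(p + 6)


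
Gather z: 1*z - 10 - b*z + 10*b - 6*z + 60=10*b + z*(-b - 5) + 50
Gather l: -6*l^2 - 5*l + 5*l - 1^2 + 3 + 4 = 6 - 6*l^2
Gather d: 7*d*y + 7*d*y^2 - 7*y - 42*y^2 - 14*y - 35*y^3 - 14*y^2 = d*(7*y^2 + 7*y) - 35*y^3 - 56*y^2 - 21*y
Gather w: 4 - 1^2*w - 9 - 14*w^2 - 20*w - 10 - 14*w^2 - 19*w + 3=-28*w^2 - 40*w - 12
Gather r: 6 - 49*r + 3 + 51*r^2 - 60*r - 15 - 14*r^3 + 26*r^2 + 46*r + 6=-14*r^3 + 77*r^2 - 63*r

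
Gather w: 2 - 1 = 1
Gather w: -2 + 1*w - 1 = w - 3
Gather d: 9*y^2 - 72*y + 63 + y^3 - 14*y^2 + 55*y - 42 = y^3 - 5*y^2 - 17*y + 21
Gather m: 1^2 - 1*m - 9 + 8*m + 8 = 7*m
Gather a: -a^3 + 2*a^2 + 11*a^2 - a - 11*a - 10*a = -a^3 + 13*a^2 - 22*a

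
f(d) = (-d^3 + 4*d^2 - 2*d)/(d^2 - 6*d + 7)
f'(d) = (6 - 2*d)*(-d^3 + 4*d^2 - 2*d)/(d^2 - 6*d + 7)^2 + (-3*d^2 + 8*d - 2)/(d^2 - 6*d + 7)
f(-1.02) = 0.51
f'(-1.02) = -0.65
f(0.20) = -0.04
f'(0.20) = -0.13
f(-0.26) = 0.09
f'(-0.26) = -0.43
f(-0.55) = 0.23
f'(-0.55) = -0.53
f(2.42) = -2.65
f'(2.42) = 1.98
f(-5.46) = 4.21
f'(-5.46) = -0.92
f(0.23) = -0.05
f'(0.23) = -0.10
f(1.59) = -244.77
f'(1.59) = 57739.98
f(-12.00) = 10.44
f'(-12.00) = -0.97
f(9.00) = -12.44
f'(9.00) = -0.70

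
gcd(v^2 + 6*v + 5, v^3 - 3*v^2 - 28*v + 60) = v + 5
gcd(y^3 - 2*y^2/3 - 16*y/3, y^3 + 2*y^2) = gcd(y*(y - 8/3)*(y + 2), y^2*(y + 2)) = y^2 + 2*y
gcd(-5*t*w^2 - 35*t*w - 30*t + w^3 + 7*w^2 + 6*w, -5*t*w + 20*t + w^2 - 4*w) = 5*t - w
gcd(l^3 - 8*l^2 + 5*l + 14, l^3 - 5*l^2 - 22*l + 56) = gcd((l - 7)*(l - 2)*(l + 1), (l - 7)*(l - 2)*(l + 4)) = l^2 - 9*l + 14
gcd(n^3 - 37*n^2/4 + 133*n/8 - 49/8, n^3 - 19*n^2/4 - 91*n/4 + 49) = n^2 - 35*n/4 + 49/4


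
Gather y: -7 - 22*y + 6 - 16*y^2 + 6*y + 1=-16*y^2 - 16*y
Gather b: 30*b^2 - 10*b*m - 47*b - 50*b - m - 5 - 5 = 30*b^2 + b*(-10*m - 97) - m - 10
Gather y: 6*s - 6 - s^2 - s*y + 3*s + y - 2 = -s^2 + 9*s + y*(1 - s) - 8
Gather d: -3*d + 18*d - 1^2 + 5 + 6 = 15*d + 10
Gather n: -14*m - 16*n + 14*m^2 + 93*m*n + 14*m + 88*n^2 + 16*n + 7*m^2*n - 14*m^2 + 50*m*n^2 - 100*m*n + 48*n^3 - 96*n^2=48*n^3 + n^2*(50*m - 8) + n*(7*m^2 - 7*m)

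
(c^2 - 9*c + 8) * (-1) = -c^2 + 9*c - 8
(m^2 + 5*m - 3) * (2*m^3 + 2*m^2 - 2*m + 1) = 2*m^5 + 12*m^4 + 2*m^3 - 15*m^2 + 11*m - 3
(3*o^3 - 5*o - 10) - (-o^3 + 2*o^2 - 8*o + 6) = 4*o^3 - 2*o^2 + 3*o - 16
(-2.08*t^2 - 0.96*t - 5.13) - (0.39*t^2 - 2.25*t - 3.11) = -2.47*t^2 + 1.29*t - 2.02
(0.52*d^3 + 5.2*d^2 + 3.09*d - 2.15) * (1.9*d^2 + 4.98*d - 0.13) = 0.988*d^5 + 12.4696*d^4 + 31.6994*d^3 + 10.6272*d^2 - 11.1087*d + 0.2795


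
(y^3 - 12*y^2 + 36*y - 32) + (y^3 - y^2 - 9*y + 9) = 2*y^3 - 13*y^2 + 27*y - 23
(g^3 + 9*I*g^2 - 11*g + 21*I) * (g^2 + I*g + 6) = g^5 + 10*I*g^4 - 14*g^3 + 64*I*g^2 - 87*g + 126*I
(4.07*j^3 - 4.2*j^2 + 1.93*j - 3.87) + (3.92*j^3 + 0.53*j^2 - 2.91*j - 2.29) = 7.99*j^3 - 3.67*j^2 - 0.98*j - 6.16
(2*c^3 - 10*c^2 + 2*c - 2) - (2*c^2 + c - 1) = 2*c^3 - 12*c^2 + c - 1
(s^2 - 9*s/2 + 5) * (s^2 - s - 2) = s^4 - 11*s^3/2 + 15*s^2/2 + 4*s - 10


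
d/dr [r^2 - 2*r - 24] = 2*r - 2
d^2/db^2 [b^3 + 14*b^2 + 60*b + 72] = 6*b + 28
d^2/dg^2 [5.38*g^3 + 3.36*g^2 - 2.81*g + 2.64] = 32.28*g + 6.72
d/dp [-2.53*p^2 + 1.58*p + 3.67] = 1.58 - 5.06*p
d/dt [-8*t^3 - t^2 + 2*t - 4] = -24*t^2 - 2*t + 2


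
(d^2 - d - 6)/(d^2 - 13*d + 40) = (d^2 - d - 6)/(d^2 - 13*d + 40)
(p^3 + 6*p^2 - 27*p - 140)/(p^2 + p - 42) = (p^2 - p - 20)/(p - 6)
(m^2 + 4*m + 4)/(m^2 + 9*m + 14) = (m + 2)/(m + 7)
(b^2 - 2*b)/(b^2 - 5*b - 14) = b*(2 - b)/(-b^2 + 5*b + 14)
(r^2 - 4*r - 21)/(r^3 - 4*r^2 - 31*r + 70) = (r + 3)/(r^2 + 3*r - 10)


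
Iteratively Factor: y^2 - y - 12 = (y + 3)*(y - 4)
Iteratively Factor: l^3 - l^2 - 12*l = (l + 3)*(l^2 - 4*l) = l*(l + 3)*(l - 4)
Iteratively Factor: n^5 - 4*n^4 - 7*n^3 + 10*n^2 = (n - 1)*(n^4 - 3*n^3 - 10*n^2) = n*(n - 1)*(n^3 - 3*n^2 - 10*n) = n*(n - 5)*(n - 1)*(n^2 + 2*n) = n^2*(n - 5)*(n - 1)*(n + 2)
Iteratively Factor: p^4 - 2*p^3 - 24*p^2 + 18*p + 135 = (p - 3)*(p^3 + p^2 - 21*p - 45) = (p - 5)*(p - 3)*(p^2 + 6*p + 9) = (p - 5)*(p - 3)*(p + 3)*(p + 3)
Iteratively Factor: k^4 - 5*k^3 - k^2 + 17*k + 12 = (k + 1)*(k^3 - 6*k^2 + 5*k + 12) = (k + 1)^2*(k^2 - 7*k + 12) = (k - 4)*(k + 1)^2*(k - 3)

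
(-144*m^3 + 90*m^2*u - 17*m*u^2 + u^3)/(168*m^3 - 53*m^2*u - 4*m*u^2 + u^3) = (-6*m + u)/(7*m + u)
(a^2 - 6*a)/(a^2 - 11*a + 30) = a/(a - 5)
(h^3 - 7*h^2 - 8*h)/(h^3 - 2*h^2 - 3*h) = (h - 8)/(h - 3)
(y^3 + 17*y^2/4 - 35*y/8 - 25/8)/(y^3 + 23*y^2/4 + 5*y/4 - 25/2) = (y + 1/2)/(y + 2)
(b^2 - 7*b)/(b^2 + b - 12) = b*(b - 7)/(b^2 + b - 12)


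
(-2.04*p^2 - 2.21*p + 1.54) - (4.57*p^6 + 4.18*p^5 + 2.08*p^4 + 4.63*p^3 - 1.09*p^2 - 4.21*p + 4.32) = -4.57*p^6 - 4.18*p^5 - 2.08*p^4 - 4.63*p^3 - 0.95*p^2 + 2.0*p - 2.78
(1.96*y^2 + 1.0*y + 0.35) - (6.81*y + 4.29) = 1.96*y^2 - 5.81*y - 3.94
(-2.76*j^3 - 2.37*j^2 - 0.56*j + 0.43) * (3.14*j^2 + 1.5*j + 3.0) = -8.6664*j^5 - 11.5818*j^4 - 13.5934*j^3 - 6.5998*j^2 - 1.035*j + 1.29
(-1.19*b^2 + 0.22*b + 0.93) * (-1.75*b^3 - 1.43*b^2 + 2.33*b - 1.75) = 2.0825*b^5 + 1.3167*b^4 - 4.7148*b^3 + 1.2652*b^2 + 1.7819*b - 1.6275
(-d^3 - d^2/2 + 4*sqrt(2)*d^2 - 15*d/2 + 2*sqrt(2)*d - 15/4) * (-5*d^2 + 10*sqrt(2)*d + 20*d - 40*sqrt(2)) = 5*d^5 - 30*sqrt(2)*d^4 - 35*d^4/2 + 215*d^3/2 + 105*sqrt(2)*d^3 - 1645*d^2/4 - 15*sqrt(2)*d^2 - 235*d + 525*sqrt(2)*d/2 + 150*sqrt(2)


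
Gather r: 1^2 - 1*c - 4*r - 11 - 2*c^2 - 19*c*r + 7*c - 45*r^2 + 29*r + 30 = -2*c^2 + 6*c - 45*r^2 + r*(25 - 19*c) + 20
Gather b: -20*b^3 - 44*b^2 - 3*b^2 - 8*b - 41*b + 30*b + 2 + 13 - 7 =-20*b^3 - 47*b^2 - 19*b + 8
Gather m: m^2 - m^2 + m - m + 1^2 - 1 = 0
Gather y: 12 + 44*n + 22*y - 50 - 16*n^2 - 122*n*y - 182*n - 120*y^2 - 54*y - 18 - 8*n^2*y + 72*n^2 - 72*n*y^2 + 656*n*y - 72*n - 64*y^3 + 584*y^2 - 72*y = 56*n^2 - 210*n - 64*y^3 + y^2*(464 - 72*n) + y*(-8*n^2 + 534*n - 104) - 56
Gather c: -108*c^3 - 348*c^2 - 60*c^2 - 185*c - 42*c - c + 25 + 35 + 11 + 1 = -108*c^3 - 408*c^2 - 228*c + 72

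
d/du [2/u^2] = -4/u^3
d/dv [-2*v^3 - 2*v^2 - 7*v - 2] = -6*v^2 - 4*v - 7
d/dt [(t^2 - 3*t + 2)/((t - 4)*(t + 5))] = 2*(2*t^2 - 22*t + 29)/(t^4 + 2*t^3 - 39*t^2 - 40*t + 400)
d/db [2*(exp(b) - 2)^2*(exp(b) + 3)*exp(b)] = (8*exp(3*b) - 6*exp(2*b) - 32*exp(b) + 24)*exp(b)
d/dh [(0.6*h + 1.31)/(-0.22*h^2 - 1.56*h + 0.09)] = (0.132*h^2 + 0.5764*h + 2.0976)/(0.0484*h^4 + 0.6864*h^3 + 2.394*h^2 - 0.2808*h + 0.0081)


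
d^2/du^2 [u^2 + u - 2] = 2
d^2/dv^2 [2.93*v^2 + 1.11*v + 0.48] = 5.86000000000000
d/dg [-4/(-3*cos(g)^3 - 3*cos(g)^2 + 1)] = 12*(3*cos(g) + 2)*sin(g)*cos(g)/(3*cos(g)^3 + 3*cos(g)^2 - 1)^2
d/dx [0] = 0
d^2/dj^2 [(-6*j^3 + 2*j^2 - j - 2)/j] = -12 - 4/j^3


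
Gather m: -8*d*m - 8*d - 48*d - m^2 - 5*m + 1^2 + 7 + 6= -56*d - m^2 + m*(-8*d - 5) + 14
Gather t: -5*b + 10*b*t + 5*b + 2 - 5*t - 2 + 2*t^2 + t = 2*t^2 + t*(10*b - 4)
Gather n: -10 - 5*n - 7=-5*n - 17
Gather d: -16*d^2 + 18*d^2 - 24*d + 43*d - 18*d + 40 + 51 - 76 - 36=2*d^2 + d - 21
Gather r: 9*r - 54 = 9*r - 54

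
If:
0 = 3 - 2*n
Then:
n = 3/2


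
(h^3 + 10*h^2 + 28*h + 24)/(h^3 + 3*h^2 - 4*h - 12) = (h^2 + 8*h + 12)/(h^2 + h - 6)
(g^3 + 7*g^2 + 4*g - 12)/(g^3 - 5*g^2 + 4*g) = (g^2 + 8*g + 12)/(g*(g - 4))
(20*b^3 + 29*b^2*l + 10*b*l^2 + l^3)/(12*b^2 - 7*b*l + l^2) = (20*b^3 + 29*b^2*l + 10*b*l^2 + l^3)/(12*b^2 - 7*b*l + l^2)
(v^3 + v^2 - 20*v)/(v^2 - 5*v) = (v^2 + v - 20)/(v - 5)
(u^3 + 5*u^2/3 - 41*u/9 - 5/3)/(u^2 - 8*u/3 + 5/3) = (u^2 + 10*u/3 + 1)/(u - 1)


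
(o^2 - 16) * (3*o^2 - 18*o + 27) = 3*o^4 - 18*o^3 - 21*o^2 + 288*o - 432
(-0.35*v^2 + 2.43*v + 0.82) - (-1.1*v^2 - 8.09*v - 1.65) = 0.75*v^2 + 10.52*v + 2.47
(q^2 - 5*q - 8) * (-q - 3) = -q^3 + 2*q^2 + 23*q + 24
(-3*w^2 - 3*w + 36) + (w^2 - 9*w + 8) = -2*w^2 - 12*w + 44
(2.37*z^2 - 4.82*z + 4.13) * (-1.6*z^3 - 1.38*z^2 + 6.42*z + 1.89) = -3.792*z^5 + 4.4414*z^4 + 15.259*z^3 - 32.1645*z^2 + 17.4048*z + 7.8057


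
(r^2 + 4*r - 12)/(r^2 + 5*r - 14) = (r + 6)/(r + 7)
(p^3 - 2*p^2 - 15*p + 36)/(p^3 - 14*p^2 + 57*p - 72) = (p + 4)/(p - 8)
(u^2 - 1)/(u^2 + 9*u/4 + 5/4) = 4*(u - 1)/(4*u + 5)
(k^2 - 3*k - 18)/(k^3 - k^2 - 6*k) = (-k^2 + 3*k + 18)/(k*(-k^2 + k + 6))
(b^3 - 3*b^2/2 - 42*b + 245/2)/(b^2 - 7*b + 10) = (2*b^2 + 7*b - 49)/(2*(b - 2))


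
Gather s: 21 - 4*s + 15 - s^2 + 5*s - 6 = -s^2 + s + 30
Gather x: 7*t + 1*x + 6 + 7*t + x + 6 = 14*t + 2*x + 12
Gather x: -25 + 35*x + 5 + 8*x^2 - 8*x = 8*x^2 + 27*x - 20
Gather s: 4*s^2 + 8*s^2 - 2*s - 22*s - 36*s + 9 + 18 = 12*s^2 - 60*s + 27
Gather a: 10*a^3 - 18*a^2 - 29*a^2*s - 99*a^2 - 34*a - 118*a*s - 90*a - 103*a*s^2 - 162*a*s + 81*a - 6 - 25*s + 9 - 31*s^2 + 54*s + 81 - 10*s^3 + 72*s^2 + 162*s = 10*a^3 + a^2*(-29*s - 117) + a*(-103*s^2 - 280*s - 43) - 10*s^3 + 41*s^2 + 191*s + 84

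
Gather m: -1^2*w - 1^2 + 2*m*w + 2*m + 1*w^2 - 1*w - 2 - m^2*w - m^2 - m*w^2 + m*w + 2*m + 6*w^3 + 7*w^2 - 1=m^2*(-w - 1) + m*(-w^2 + 3*w + 4) + 6*w^3 + 8*w^2 - 2*w - 4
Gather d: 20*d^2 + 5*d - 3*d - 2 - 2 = 20*d^2 + 2*d - 4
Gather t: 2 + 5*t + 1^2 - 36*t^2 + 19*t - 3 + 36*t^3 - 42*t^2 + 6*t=36*t^3 - 78*t^2 + 30*t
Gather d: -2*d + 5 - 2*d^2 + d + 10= -2*d^2 - d + 15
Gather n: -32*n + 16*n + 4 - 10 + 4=-16*n - 2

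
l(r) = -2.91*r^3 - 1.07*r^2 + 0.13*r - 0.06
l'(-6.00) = -301.31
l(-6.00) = 589.20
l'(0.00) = 0.13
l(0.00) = -0.06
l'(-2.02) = -31.17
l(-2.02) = 19.30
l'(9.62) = -828.37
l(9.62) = -2688.54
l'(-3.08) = -76.10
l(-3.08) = 74.41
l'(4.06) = -152.46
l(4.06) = -211.92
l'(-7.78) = -511.63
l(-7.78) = 1304.51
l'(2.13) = -44.04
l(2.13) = -32.76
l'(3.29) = -101.40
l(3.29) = -114.84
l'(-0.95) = -5.72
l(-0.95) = 1.35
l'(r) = -8.73*r^2 - 2.14*r + 0.13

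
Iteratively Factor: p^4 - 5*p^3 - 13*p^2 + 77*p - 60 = (p - 5)*(p^3 - 13*p + 12) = (p - 5)*(p - 3)*(p^2 + 3*p - 4) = (p - 5)*(p - 3)*(p + 4)*(p - 1)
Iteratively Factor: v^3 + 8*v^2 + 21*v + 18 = (v + 3)*(v^2 + 5*v + 6) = (v + 3)^2*(v + 2)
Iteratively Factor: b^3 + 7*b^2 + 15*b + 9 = (b + 1)*(b^2 + 6*b + 9) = (b + 1)*(b + 3)*(b + 3)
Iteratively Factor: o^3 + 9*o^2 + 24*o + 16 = (o + 1)*(o^2 + 8*o + 16) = (o + 1)*(o + 4)*(o + 4)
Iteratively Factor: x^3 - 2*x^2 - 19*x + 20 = (x + 4)*(x^2 - 6*x + 5) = (x - 5)*(x + 4)*(x - 1)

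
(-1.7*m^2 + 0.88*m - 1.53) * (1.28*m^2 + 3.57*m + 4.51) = -2.176*m^4 - 4.9426*m^3 - 6.4838*m^2 - 1.4933*m - 6.9003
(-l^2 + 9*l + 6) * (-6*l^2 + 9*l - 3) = 6*l^4 - 63*l^3 + 48*l^2 + 27*l - 18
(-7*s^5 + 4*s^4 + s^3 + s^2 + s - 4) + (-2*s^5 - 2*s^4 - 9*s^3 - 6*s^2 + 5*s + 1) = -9*s^5 + 2*s^4 - 8*s^3 - 5*s^2 + 6*s - 3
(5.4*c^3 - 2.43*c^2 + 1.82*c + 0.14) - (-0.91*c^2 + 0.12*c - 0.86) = 5.4*c^3 - 1.52*c^2 + 1.7*c + 1.0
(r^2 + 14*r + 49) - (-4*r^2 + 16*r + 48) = 5*r^2 - 2*r + 1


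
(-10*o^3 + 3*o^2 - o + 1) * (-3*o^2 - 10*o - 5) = 30*o^5 + 91*o^4 + 23*o^3 - 8*o^2 - 5*o - 5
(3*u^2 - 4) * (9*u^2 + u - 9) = 27*u^4 + 3*u^3 - 63*u^2 - 4*u + 36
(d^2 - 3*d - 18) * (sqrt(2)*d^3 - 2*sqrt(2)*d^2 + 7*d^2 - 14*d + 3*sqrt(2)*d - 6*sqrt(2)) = sqrt(2)*d^5 - 5*sqrt(2)*d^4 + 7*d^4 - 35*d^3 - 9*sqrt(2)*d^3 - 84*d^2 + 21*sqrt(2)*d^2 - 36*sqrt(2)*d + 252*d + 108*sqrt(2)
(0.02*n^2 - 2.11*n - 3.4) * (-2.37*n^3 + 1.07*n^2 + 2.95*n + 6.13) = -0.0474*n^5 + 5.0221*n^4 + 5.8593*n^3 - 9.7399*n^2 - 22.9643*n - 20.842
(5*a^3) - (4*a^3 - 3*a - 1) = a^3 + 3*a + 1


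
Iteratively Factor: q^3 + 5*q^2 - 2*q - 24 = (q - 2)*(q^2 + 7*q + 12) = (q - 2)*(q + 4)*(q + 3)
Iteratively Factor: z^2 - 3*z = (z - 3)*(z)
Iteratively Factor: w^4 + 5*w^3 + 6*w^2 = (w + 2)*(w^3 + 3*w^2) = w*(w + 2)*(w^2 + 3*w) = w^2*(w + 2)*(w + 3)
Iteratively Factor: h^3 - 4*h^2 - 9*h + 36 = (h - 4)*(h^2 - 9) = (h - 4)*(h - 3)*(h + 3)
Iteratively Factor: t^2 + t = (t)*(t + 1)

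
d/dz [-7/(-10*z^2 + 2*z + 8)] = 7*(1 - 10*z)/(2*(-5*z^2 + z + 4)^2)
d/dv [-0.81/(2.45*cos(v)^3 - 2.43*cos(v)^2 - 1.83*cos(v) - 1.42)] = (-5.9535*cos(v)^2 + 3.9366*cos(v) + 1.4823)*sin(v)/(-2.45*cos(v)^3 + 2.43*cos(v)^2 + 1.83*cos(v) + 1.42)^2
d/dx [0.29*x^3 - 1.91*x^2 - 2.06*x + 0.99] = 0.87*x^2 - 3.82*x - 2.06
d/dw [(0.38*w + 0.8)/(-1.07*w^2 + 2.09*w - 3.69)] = (0.4066*w^2 + 1.712*w - 3.0742)/(1.1449*w^4 - 4.4726*w^3 + 12.2647*w^2 - 15.4242*w + 13.6161)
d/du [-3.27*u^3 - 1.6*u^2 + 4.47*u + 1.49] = -9.81*u^2 - 3.2*u + 4.47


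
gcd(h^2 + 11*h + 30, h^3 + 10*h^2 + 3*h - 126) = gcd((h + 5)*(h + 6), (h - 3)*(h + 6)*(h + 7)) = h + 6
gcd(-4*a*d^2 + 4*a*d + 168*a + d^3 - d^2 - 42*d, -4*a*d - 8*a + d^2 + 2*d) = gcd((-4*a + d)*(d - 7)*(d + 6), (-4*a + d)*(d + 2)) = 4*a - d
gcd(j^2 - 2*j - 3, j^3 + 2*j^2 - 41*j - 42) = j + 1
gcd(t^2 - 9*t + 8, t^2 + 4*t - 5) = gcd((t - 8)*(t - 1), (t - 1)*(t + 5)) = t - 1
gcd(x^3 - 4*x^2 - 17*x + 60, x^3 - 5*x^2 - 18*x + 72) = x^2 + x - 12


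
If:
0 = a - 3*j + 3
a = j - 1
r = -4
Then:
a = 0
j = 1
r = -4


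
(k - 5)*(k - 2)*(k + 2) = k^3 - 5*k^2 - 4*k + 20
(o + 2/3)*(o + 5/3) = o^2 + 7*o/3 + 10/9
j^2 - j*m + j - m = (j + 1)*(j - m)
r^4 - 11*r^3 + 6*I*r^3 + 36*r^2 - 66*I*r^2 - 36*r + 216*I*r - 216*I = (r - 6)*(r - 3)*(r - 2)*(r + 6*I)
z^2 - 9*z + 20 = (z - 5)*(z - 4)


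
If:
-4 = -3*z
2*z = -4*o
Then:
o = -2/3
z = 4/3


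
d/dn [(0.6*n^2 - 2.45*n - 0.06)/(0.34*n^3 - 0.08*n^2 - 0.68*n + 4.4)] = (-0.204*n^4 + 1.666*n^3 - 0.5428*n^2 + 5.2704*n - 10.8208)/(0.1156*n^6 - 0.0544*n^5 - 0.456*n^4 + 3.1008*n^3 - 0.2416*n^2 - 5.984*n + 19.36)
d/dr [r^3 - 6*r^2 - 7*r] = 3*r^2 - 12*r - 7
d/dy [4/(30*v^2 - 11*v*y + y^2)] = 4*(11*v - 2*y)/(30*v^2 - 11*v*y + y^2)^2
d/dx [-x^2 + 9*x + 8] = 9 - 2*x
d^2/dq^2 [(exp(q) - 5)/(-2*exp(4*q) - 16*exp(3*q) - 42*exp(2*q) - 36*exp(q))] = (-9*exp(5*q) + 46*exp(4*q) + 427*exp(3*q) + 822*exp(2*q) + 510*exp(q) + 180)*exp(-q)/(2*(exp(7*q) + 18*exp(6*q) + 138*exp(5*q) + 584*exp(4*q) + 1473*exp(3*q) + 2214*exp(2*q) + 1836*exp(q) + 648))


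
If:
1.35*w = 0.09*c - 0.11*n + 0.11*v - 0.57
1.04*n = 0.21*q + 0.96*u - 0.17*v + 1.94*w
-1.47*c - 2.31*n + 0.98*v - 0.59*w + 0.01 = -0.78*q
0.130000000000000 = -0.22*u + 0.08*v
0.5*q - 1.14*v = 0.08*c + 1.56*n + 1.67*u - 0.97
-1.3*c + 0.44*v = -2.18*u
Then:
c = -0.24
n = -2.57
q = -9.20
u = -0.30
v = 0.79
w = -0.16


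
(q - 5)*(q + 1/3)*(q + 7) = q^3 + 7*q^2/3 - 103*q/3 - 35/3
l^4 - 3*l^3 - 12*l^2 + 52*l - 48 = (l - 3)*(l - 2)^2*(l + 4)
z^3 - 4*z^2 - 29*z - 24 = (z - 8)*(z + 1)*(z + 3)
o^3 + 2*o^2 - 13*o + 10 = (o - 2)*(o - 1)*(o + 5)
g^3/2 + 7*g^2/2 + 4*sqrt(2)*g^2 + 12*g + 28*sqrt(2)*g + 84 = (g/2 + sqrt(2))*(g + 7)*(g + 6*sqrt(2))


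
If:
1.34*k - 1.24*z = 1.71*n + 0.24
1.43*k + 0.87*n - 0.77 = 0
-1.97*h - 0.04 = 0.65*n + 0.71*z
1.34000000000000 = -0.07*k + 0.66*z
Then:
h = -0.51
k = 1.06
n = -0.86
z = 2.14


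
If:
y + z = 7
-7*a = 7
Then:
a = -1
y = 7 - z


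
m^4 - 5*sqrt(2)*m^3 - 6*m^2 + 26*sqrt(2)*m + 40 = (m - 5*sqrt(2))*(m - 2*sqrt(2))*(m + sqrt(2))^2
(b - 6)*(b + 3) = b^2 - 3*b - 18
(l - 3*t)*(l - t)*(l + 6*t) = l^3 + 2*l^2*t - 21*l*t^2 + 18*t^3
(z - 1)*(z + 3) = z^2 + 2*z - 3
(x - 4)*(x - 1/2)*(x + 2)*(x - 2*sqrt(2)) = x^4 - 2*sqrt(2)*x^3 - 5*x^3/2 - 7*x^2 + 5*sqrt(2)*x^2 + 4*x + 14*sqrt(2)*x - 8*sqrt(2)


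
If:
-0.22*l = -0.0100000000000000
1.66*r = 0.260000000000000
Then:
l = 0.05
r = 0.16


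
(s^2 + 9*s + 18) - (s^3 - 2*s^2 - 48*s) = -s^3 + 3*s^2 + 57*s + 18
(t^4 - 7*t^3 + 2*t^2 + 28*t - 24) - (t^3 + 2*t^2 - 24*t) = t^4 - 8*t^3 + 52*t - 24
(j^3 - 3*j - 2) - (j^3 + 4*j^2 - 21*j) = -4*j^2 + 18*j - 2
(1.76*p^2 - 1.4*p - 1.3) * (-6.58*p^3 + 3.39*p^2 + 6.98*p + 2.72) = -11.5808*p^5 + 15.1784*p^4 + 16.0928*p^3 - 9.3918*p^2 - 12.882*p - 3.536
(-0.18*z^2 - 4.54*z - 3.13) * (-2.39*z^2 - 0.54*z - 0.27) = 0.4302*z^4 + 10.9478*z^3 + 9.9809*z^2 + 2.916*z + 0.8451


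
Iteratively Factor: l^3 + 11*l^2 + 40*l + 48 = (l + 4)*(l^2 + 7*l + 12) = (l + 3)*(l + 4)*(l + 4)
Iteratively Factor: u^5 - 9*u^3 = (u)*(u^4 - 9*u^2) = u^2*(u^3 - 9*u) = u^2*(u - 3)*(u^2 + 3*u) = u^3*(u - 3)*(u + 3)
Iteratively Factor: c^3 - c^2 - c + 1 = (c - 1)*(c^2 - 1) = (c - 1)*(c + 1)*(c - 1)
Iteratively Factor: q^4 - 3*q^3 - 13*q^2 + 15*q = (q)*(q^3 - 3*q^2 - 13*q + 15) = q*(q + 3)*(q^2 - 6*q + 5) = q*(q - 5)*(q + 3)*(q - 1)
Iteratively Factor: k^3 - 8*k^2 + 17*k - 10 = (k - 2)*(k^2 - 6*k + 5) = (k - 5)*(k - 2)*(k - 1)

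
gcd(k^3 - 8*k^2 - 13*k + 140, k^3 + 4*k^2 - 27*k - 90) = k - 5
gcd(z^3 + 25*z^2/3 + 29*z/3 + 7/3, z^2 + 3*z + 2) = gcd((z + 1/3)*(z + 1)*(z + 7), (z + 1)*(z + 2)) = z + 1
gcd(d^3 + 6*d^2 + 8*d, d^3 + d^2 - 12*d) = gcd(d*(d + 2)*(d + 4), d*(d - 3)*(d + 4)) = d^2 + 4*d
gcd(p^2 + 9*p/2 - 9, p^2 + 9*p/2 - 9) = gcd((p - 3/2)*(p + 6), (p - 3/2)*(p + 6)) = p^2 + 9*p/2 - 9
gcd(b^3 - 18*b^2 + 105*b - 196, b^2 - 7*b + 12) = b - 4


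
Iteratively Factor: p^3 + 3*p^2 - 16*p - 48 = (p + 3)*(p^2 - 16) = (p - 4)*(p + 3)*(p + 4)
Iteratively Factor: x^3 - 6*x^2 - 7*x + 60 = (x + 3)*(x^2 - 9*x + 20) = (x - 4)*(x + 3)*(x - 5)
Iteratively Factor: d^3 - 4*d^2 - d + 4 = (d + 1)*(d^2 - 5*d + 4) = (d - 1)*(d + 1)*(d - 4)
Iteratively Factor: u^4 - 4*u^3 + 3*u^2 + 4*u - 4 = (u + 1)*(u^3 - 5*u^2 + 8*u - 4) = (u - 1)*(u + 1)*(u^2 - 4*u + 4) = (u - 2)*(u - 1)*(u + 1)*(u - 2)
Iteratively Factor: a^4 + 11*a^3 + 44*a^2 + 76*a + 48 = (a + 4)*(a^3 + 7*a^2 + 16*a + 12) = (a + 2)*(a + 4)*(a^2 + 5*a + 6) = (a + 2)*(a + 3)*(a + 4)*(a + 2)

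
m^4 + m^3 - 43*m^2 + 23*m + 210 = (m - 5)*(m - 3)*(m + 2)*(m + 7)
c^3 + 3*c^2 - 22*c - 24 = (c - 4)*(c + 1)*(c + 6)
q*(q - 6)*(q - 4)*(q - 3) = q^4 - 13*q^3 + 54*q^2 - 72*q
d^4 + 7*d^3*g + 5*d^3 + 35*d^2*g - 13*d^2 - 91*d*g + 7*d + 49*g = (d - 1)^2*(d + 7)*(d + 7*g)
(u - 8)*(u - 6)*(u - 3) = u^3 - 17*u^2 + 90*u - 144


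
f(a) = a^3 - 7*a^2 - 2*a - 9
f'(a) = 3*a^2 - 14*a - 2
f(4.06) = -65.58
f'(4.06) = -9.39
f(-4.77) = -267.26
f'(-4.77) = 133.04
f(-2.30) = -53.60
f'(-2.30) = 46.07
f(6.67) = -37.02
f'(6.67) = 38.09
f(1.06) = -17.79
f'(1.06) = -13.47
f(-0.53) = -10.06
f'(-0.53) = 6.26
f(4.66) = -69.13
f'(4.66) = -2.09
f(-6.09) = -482.30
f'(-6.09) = 194.52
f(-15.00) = -4929.00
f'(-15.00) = 883.00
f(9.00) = 135.00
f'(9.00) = 115.00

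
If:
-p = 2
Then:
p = -2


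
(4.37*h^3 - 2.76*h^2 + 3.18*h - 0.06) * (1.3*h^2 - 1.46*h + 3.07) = 5.681*h^5 - 9.9682*h^4 + 21.5795*h^3 - 13.194*h^2 + 9.8502*h - 0.1842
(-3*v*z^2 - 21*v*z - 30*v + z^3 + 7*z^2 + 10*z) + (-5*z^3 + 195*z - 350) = -3*v*z^2 - 21*v*z - 30*v - 4*z^3 + 7*z^2 + 205*z - 350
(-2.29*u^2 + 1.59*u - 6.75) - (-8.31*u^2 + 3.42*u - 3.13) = 6.02*u^2 - 1.83*u - 3.62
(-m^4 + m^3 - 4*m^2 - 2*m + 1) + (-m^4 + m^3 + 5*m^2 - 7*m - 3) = -2*m^4 + 2*m^3 + m^2 - 9*m - 2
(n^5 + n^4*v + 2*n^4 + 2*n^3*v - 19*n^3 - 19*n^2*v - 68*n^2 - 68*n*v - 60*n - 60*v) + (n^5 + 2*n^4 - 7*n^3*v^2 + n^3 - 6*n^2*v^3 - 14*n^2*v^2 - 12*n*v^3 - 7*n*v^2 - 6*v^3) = 2*n^5 + n^4*v + 4*n^4 - 7*n^3*v^2 + 2*n^3*v - 18*n^3 - 6*n^2*v^3 - 14*n^2*v^2 - 19*n^2*v - 68*n^2 - 12*n*v^3 - 7*n*v^2 - 68*n*v - 60*n - 6*v^3 - 60*v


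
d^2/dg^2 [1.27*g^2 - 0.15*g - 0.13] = 2.54000000000000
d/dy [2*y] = 2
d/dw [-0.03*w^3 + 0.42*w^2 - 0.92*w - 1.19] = -0.09*w^2 + 0.84*w - 0.92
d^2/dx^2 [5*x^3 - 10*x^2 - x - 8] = 30*x - 20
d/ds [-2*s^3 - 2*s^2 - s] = -6*s^2 - 4*s - 1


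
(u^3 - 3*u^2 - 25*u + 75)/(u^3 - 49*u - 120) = (u^2 - 8*u + 15)/(u^2 - 5*u - 24)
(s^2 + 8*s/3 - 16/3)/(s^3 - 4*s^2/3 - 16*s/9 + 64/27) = 9*(s + 4)/(9*s^2 - 16)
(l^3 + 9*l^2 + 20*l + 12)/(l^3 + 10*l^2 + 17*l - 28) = (l^3 + 9*l^2 + 20*l + 12)/(l^3 + 10*l^2 + 17*l - 28)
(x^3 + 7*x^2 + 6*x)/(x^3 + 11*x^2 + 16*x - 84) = x*(x + 1)/(x^2 + 5*x - 14)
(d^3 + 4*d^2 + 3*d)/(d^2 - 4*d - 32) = d*(d^2 + 4*d + 3)/(d^2 - 4*d - 32)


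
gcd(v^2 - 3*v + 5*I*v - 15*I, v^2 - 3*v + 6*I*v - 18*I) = v - 3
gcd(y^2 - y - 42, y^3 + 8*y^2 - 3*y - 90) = y + 6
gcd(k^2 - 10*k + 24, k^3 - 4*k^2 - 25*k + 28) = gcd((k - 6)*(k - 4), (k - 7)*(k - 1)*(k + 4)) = 1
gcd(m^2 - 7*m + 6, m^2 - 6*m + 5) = m - 1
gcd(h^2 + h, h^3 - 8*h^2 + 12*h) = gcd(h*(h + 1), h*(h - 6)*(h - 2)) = h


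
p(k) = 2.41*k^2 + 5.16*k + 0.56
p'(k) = 4.82*k + 5.16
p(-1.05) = -2.20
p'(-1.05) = 0.10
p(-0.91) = -2.14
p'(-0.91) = 0.77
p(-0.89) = -2.12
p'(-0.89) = 0.87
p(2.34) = 25.83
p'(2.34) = 16.44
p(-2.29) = 1.38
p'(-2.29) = -5.88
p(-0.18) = -0.29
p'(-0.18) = 4.29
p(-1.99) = -0.16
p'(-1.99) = -4.43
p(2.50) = 28.52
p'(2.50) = 17.21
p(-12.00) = 285.68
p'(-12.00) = -52.68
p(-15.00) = 465.41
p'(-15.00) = -67.14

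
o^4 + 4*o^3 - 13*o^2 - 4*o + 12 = (o - 2)*(o - 1)*(o + 1)*(o + 6)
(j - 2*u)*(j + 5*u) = j^2 + 3*j*u - 10*u^2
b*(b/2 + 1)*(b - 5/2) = b^3/2 - b^2/4 - 5*b/2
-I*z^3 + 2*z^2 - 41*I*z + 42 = (z - 6*I)*(z + 7*I)*(-I*z + 1)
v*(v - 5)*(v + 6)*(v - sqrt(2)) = v^4 - sqrt(2)*v^3 + v^3 - 30*v^2 - sqrt(2)*v^2 + 30*sqrt(2)*v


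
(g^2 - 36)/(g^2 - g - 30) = (g + 6)/(g + 5)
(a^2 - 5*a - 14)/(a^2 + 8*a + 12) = (a - 7)/(a + 6)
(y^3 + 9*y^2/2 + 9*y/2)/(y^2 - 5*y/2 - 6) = y*(y + 3)/(y - 4)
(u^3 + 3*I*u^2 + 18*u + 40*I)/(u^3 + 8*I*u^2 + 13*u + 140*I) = (u + 2*I)/(u + 7*I)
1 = 1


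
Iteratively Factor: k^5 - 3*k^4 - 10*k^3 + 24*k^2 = (k - 2)*(k^4 - k^3 - 12*k^2) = k*(k - 2)*(k^3 - k^2 - 12*k) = k*(k - 2)*(k + 3)*(k^2 - 4*k) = k*(k - 4)*(k - 2)*(k + 3)*(k)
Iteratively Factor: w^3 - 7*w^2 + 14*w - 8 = (w - 1)*(w^2 - 6*w + 8) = (w - 4)*(w - 1)*(w - 2)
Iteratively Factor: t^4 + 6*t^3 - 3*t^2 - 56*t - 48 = (t + 1)*(t^3 + 5*t^2 - 8*t - 48) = (t + 1)*(t + 4)*(t^2 + t - 12) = (t - 3)*(t + 1)*(t + 4)*(t + 4)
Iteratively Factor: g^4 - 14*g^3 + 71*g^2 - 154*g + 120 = (g - 2)*(g^3 - 12*g^2 + 47*g - 60) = (g - 5)*(g - 2)*(g^2 - 7*g + 12) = (g - 5)*(g - 3)*(g - 2)*(g - 4)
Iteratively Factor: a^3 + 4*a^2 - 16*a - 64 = (a - 4)*(a^2 + 8*a + 16) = (a - 4)*(a + 4)*(a + 4)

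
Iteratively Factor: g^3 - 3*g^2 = (g - 3)*(g^2) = g*(g - 3)*(g)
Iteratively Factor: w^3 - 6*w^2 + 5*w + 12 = (w - 3)*(w^2 - 3*w - 4) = (w - 3)*(w + 1)*(w - 4)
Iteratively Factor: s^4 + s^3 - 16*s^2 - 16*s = (s + 1)*(s^3 - 16*s) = s*(s + 1)*(s^2 - 16) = s*(s - 4)*(s + 1)*(s + 4)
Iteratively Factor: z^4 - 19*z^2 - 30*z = (z - 5)*(z^3 + 5*z^2 + 6*z) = (z - 5)*(z + 3)*(z^2 + 2*z) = z*(z - 5)*(z + 3)*(z + 2)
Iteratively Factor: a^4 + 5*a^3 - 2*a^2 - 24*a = (a + 3)*(a^3 + 2*a^2 - 8*a) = (a - 2)*(a + 3)*(a^2 + 4*a) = a*(a - 2)*(a + 3)*(a + 4)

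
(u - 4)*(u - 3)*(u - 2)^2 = u^4 - 11*u^3 + 44*u^2 - 76*u + 48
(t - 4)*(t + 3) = t^2 - t - 12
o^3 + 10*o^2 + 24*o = o*(o + 4)*(o + 6)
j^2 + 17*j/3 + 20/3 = (j + 5/3)*(j + 4)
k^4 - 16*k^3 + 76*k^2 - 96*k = k*(k - 8)*(k - 6)*(k - 2)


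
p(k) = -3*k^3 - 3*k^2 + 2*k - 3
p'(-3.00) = -61.00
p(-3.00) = 45.00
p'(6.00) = -358.00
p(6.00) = -747.00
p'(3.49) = -128.56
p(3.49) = -160.09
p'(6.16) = -376.47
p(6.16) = -805.75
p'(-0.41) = 2.95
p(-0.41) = -4.12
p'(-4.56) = -157.78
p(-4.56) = 209.96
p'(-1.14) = -2.86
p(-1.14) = -4.73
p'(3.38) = -121.10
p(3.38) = -146.36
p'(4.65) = -220.50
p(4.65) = -360.20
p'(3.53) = -131.33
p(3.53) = -165.28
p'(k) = -9*k^2 - 6*k + 2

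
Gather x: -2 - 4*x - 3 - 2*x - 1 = -6*x - 6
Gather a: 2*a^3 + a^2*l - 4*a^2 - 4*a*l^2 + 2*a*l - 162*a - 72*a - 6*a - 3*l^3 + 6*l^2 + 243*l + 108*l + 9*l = 2*a^3 + a^2*(l - 4) + a*(-4*l^2 + 2*l - 240) - 3*l^3 + 6*l^2 + 360*l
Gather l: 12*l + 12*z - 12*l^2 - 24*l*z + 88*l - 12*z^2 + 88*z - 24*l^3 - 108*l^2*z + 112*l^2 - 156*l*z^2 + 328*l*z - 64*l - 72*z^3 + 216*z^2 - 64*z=-24*l^3 + l^2*(100 - 108*z) + l*(-156*z^2 + 304*z + 36) - 72*z^3 + 204*z^2 + 36*z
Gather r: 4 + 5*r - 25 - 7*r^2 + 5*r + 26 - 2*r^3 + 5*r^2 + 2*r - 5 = -2*r^3 - 2*r^2 + 12*r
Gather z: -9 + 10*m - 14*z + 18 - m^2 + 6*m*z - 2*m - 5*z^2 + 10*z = -m^2 + 8*m - 5*z^2 + z*(6*m - 4) + 9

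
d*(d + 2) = d^2 + 2*d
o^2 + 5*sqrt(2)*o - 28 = (o - 2*sqrt(2))*(o + 7*sqrt(2))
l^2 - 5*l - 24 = (l - 8)*(l + 3)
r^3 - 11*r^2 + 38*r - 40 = (r - 5)*(r - 4)*(r - 2)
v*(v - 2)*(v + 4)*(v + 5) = v^4 + 7*v^3 + 2*v^2 - 40*v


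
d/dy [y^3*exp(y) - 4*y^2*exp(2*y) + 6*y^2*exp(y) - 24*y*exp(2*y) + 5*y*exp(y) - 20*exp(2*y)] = (y^3 - 8*y^2*exp(y) + 9*y^2 - 56*y*exp(y) + 17*y - 64*exp(y) + 5)*exp(y)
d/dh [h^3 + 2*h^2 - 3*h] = 3*h^2 + 4*h - 3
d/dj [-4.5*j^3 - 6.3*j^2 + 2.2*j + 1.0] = -13.5*j^2 - 12.6*j + 2.2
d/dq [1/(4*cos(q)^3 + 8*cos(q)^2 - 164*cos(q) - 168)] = (3*cos(q)^2 + 4*cos(q) - 41)*sin(q)/(4*(cos(q)^3 + 2*cos(q)^2 - 41*cos(q) - 42)^2)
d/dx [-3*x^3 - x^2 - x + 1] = -9*x^2 - 2*x - 1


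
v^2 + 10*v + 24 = (v + 4)*(v + 6)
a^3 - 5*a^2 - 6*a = a*(a - 6)*(a + 1)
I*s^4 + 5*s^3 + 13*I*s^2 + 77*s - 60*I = (s - 5*I)*(s - 3*I)*(s + 4*I)*(I*s + 1)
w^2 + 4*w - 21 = (w - 3)*(w + 7)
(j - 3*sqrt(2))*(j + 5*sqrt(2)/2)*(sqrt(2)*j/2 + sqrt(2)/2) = sqrt(2)*j^3/2 - j^2/2 + sqrt(2)*j^2/2 - 15*sqrt(2)*j/2 - j/2 - 15*sqrt(2)/2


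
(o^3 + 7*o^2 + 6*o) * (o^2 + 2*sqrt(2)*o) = o^5 + 2*sqrt(2)*o^4 + 7*o^4 + 6*o^3 + 14*sqrt(2)*o^3 + 12*sqrt(2)*o^2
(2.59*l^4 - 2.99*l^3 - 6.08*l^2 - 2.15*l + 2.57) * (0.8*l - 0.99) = 2.072*l^5 - 4.9561*l^4 - 1.9039*l^3 + 4.2992*l^2 + 4.1845*l - 2.5443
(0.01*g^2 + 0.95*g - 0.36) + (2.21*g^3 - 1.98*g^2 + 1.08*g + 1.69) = 2.21*g^3 - 1.97*g^2 + 2.03*g + 1.33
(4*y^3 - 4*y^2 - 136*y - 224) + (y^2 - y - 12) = 4*y^3 - 3*y^2 - 137*y - 236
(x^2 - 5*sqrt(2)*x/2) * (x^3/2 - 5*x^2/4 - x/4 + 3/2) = x^5/2 - 5*sqrt(2)*x^4/4 - 5*x^4/4 - x^3/4 + 25*sqrt(2)*x^3/8 + 5*sqrt(2)*x^2/8 + 3*x^2/2 - 15*sqrt(2)*x/4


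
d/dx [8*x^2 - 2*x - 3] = 16*x - 2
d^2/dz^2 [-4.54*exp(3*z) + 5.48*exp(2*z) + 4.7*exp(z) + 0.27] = (-40.86*exp(2*z) + 21.92*exp(z) + 4.7)*exp(z)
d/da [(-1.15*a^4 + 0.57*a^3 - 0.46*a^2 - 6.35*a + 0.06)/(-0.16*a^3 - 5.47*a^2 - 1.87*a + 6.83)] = (0.184*a^6 + 12.581*a^5 + 3.26*a^4 - 35.5818*a^3 - 22.1662*a^2 - 5.6272*a - 43.2583)/(0.0256*a^6 + 1.7504*a^5 + 30.5193*a^4 + 18.2722*a^3 - 71.2233*a^2 - 25.5442*a + 46.6489)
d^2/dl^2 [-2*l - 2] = 0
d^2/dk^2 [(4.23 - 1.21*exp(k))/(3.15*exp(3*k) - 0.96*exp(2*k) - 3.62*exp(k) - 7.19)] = (-48.0249*exp(6*k) + 388.726695*exp(5*k) - 197.012376*exp(4*k) - 432.931821*exp(3*k) + 956.440107*exp(2*k) - 29.863358*exp(k) - 172.649875)*exp(k)/(31.255875*exp(9*k) - 28.5768*exp(8*k) - 99.04923*exp(7*k) - 149.231781*exp(6*k) + 244.283364*exp(5*k) + 434.305836*exp(4*k) + 291.170089*exp(3*k) - 431.546676*exp(2*k) - 561.419646*exp(k) - 371.694959)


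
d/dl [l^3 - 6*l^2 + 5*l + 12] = 3*l^2 - 12*l + 5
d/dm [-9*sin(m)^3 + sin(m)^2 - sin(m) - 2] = (-27*sin(m)^2 + 2*sin(m) - 1)*cos(m)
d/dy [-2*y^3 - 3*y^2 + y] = -6*y^2 - 6*y + 1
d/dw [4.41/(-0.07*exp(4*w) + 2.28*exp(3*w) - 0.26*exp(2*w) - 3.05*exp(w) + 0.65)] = (1.2348*exp(3*w) - 30.1644*exp(2*w) + 2.2932*exp(w) + 13.4505)*exp(w)/(0.07*exp(4*w) - 2.28*exp(3*w) + 0.26*exp(2*w) + 3.05*exp(w) - 0.65)^2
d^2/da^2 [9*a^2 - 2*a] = 18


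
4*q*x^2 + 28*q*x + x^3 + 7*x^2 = x*(4*q + x)*(x + 7)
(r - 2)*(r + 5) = r^2 + 3*r - 10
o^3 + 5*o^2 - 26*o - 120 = (o - 5)*(o + 4)*(o + 6)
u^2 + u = u*(u + 1)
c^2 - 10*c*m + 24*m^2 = (c - 6*m)*(c - 4*m)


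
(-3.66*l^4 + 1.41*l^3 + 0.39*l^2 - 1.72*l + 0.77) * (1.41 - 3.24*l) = 11.8584*l^5 - 9.729*l^4 + 0.7245*l^3 + 6.1227*l^2 - 4.92*l + 1.0857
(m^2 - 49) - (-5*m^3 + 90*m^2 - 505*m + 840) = 5*m^3 - 89*m^2 + 505*m - 889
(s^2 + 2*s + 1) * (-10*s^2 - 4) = -10*s^4 - 20*s^3 - 14*s^2 - 8*s - 4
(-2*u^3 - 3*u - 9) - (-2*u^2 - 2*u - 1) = -2*u^3 + 2*u^2 - u - 8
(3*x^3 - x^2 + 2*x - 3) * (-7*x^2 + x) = -21*x^5 + 10*x^4 - 15*x^3 + 23*x^2 - 3*x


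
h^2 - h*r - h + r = (h - 1)*(h - r)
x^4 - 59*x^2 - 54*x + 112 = (x - 8)*(x - 1)*(x + 2)*(x + 7)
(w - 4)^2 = w^2 - 8*w + 16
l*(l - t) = l^2 - l*t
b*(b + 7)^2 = b^3 + 14*b^2 + 49*b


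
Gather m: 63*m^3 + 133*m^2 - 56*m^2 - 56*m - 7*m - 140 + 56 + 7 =63*m^3 + 77*m^2 - 63*m - 77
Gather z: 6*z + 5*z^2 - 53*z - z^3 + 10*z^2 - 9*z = -z^3 + 15*z^2 - 56*z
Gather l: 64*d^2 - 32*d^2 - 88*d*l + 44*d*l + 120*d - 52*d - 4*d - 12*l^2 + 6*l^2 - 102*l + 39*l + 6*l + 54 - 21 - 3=32*d^2 + 64*d - 6*l^2 + l*(-44*d - 57) + 30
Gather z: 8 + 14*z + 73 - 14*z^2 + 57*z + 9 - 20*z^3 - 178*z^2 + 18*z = -20*z^3 - 192*z^2 + 89*z + 90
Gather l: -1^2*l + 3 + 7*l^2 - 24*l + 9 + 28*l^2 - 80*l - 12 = 35*l^2 - 105*l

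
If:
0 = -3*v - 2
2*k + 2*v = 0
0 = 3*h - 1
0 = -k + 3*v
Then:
No Solution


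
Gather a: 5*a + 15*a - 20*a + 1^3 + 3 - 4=0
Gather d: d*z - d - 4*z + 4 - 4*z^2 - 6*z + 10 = d*(z - 1) - 4*z^2 - 10*z + 14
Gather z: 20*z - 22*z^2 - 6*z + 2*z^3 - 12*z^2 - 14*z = 2*z^3 - 34*z^2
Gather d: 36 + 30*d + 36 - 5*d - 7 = 25*d + 65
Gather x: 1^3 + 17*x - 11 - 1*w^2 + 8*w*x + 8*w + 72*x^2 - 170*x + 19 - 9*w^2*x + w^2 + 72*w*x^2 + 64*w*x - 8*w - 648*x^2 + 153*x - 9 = x^2*(72*w - 576) + x*(-9*w^2 + 72*w)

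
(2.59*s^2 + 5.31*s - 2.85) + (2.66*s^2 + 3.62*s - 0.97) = 5.25*s^2 + 8.93*s - 3.82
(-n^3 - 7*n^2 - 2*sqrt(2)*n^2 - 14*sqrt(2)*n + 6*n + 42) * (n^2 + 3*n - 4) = -n^5 - 10*n^4 - 2*sqrt(2)*n^4 - 20*sqrt(2)*n^3 - 11*n^3 - 34*sqrt(2)*n^2 + 88*n^2 + 56*sqrt(2)*n + 102*n - 168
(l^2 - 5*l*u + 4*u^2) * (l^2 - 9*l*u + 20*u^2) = l^4 - 14*l^3*u + 69*l^2*u^2 - 136*l*u^3 + 80*u^4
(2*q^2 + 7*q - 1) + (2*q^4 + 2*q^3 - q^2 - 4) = 2*q^4 + 2*q^3 + q^2 + 7*q - 5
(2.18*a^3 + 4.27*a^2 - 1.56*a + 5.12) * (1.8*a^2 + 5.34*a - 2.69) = 3.924*a^5 + 19.3272*a^4 + 14.1296*a^3 - 10.6007*a^2 + 31.5372*a - 13.7728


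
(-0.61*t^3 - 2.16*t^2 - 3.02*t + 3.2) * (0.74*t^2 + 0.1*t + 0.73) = -0.4514*t^5 - 1.6594*t^4 - 2.8961*t^3 + 0.4892*t^2 - 1.8846*t + 2.336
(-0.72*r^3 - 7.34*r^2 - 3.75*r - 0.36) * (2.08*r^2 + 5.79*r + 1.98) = -1.4976*r^5 - 19.436*r^4 - 51.7242*r^3 - 36.9945*r^2 - 9.5094*r - 0.7128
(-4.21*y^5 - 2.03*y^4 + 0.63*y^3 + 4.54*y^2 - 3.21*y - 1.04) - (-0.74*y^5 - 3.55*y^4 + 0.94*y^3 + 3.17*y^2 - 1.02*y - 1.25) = -3.47*y^5 + 1.52*y^4 - 0.31*y^3 + 1.37*y^2 - 2.19*y + 0.21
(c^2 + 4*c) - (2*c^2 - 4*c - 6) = -c^2 + 8*c + 6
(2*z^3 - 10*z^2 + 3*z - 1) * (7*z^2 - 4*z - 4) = 14*z^5 - 78*z^4 + 53*z^3 + 21*z^2 - 8*z + 4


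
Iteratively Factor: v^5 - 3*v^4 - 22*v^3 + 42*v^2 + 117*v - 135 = (v - 3)*(v^4 - 22*v^2 - 24*v + 45) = (v - 3)*(v + 3)*(v^3 - 3*v^2 - 13*v + 15) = (v - 3)*(v + 3)^2*(v^2 - 6*v + 5) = (v - 5)*(v - 3)*(v + 3)^2*(v - 1)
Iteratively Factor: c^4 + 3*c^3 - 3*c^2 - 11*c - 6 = (c + 3)*(c^3 - 3*c - 2) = (c + 1)*(c + 3)*(c^2 - c - 2) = (c - 2)*(c + 1)*(c + 3)*(c + 1)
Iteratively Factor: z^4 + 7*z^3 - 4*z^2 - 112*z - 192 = (z + 4)*(z^3 + 3*z^2 - 16*z - 48) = (z + 3)*(z + 4)*(z^2 - 16) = (z - 4)*(z + 3)*(z + 4)*(z + 4)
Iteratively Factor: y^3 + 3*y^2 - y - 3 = (y + 3)*(y^2 - 1) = (y + 1)*(y + 3)*(y - 1)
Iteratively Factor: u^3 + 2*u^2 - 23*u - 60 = (u + 3)*(u^2 - u - 20) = (u + 3)*(u + 4)*(u - 5)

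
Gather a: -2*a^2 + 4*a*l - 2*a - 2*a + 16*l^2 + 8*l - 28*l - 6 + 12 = -2*a^2 + a*(4*l - 4) + 16*l^2 - 20*l + 6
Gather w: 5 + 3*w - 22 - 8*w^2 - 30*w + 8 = -8*w^2 - 27*w - 9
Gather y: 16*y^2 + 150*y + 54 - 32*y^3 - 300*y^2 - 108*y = -32*y^3 - 284*y^2 + 42*y + 54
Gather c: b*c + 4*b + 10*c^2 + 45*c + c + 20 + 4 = 4*b + 10*c^2 + c*(b + 46) + 24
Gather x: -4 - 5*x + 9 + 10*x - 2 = 5*x + 3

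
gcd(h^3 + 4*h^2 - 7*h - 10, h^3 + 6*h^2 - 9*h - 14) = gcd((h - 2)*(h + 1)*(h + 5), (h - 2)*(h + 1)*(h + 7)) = h^2 - h - 2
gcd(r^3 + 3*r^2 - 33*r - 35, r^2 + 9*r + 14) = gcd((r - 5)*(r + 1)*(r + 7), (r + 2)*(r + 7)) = r + 7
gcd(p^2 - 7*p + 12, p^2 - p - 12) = p - 4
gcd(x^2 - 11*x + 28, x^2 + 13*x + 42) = 1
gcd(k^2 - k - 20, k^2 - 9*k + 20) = k - 5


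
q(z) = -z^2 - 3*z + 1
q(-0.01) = 1.03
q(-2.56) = 2.13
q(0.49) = -0.71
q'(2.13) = -7.26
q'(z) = -2*z - 3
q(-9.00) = -53.00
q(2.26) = -10.89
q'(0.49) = -3.98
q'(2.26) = -7.52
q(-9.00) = -53.00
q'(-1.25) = -0.50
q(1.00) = -3.00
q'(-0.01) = -2.98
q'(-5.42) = 7.84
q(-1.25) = 3.19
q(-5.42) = -12.12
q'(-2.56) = 2.12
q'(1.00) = -5.00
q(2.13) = -9.93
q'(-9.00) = 15.00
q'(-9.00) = 15.00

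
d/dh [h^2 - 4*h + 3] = 2*h - 4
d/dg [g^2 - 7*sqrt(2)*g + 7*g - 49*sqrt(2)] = 2*g - 7*sqrt(2) + 7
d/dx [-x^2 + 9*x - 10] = 9 - 2*x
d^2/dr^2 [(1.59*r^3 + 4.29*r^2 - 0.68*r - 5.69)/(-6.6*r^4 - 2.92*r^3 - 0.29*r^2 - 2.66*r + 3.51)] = (-138.5208*r^9 - 1121.2344*r^8 - 122.35212*r^7 + 5503.562352*r^6 + 3426.19464*r^5 - 1670.757432*r^4 + 146.590146*r^3 + 1996.321752*r^2 + 262.862562*r - 0.90465199999997)/(287.496*r^12 + 381.5856*r^11 + 206.71992*r^10 + 406.039168*r^9 - 142.022532*r^8 - 306.543492*r^7 + 23.544365*r^6 - 324.909594*r^5 + 85.630947*r^4 + 110.499488*r^3 - 63.787581*r^2 + 98.314398*r - 43.243551)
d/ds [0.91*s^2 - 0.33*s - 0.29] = 1.82*s - 0.33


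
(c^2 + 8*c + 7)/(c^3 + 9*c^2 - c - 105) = (c + 1)/(c^2 + 2*c - 15)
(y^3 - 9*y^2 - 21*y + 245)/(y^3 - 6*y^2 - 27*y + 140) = (y - 7)/(y - 4)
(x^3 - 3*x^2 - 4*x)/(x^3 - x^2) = (x^2 - 3*x - 4)/(x*(x - 1))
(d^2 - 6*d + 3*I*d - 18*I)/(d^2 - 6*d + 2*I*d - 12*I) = (d + 3*I)/(d + 2*I)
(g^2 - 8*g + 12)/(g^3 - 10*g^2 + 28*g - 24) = 1/(g - 2)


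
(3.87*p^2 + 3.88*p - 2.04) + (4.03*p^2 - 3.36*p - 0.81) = 7.9*p^2 + 0.52*p - 2.85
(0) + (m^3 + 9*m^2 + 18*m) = m^3 + 9*m^2 + 18*m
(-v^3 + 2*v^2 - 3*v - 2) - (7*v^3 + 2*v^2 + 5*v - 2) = -8*v^3 - 8*v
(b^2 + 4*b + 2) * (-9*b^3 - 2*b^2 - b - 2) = -9*b^5 - 38*b^4 - 27*b^3 - 10*b^2 - 10*b - 4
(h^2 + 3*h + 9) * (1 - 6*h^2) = -6*h^4 - 18*h^3 - 53*h^2 + 3*h + 9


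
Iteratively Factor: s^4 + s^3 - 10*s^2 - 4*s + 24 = (s - 2)*(s^3 + 3*s^2 - 4*s - 12) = (s - 2)^2*(s^2 + 5*s + 6) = (s - 2)^2*(s + 3)*(s + 2)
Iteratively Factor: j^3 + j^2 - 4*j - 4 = (j - 2)*(j^2 + 3*j + 2) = (j - 2)*(j + 2)*(j + 1)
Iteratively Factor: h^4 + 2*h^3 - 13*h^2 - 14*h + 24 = (h + 4)*(h^3 - 2*h^2 - 5*h + 6) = (h + 2)*(h + 4)*(h^2 - 4*h + 3) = (h - 3)*(h + 2)*(h + 4)*(h - 1)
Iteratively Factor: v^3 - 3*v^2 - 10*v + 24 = (v + 3)*(v^2 - 6*v + 8) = (v - 2)*(v + 3)*(v - 4)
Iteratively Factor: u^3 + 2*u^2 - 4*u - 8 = (u - 2)*(u^2 + 4*u + 4) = (u - 2)*(u + 2)*(u + 2)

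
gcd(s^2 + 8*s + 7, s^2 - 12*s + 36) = 1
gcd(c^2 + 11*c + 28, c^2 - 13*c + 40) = 1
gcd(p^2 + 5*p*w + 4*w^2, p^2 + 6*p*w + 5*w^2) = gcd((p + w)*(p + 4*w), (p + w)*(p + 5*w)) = p + w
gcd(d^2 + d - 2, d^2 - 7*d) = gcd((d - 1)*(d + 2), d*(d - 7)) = 1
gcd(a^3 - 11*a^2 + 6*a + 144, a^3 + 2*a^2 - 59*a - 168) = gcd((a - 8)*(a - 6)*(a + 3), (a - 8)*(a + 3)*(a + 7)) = a^2 - 5*a - 24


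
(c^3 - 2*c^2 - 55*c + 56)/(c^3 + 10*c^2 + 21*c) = (c^2 - 9*c + 8)/(c*(c + 3))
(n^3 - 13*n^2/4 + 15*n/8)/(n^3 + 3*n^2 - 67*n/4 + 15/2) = n*(4*n - 3)/(2*(2*n^2 + 11*n - 6))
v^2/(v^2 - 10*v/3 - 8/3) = 3*v^2/(3*v^2 - 10*v - 8)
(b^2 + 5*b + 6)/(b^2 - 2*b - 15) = (b + 2)/(b - 5)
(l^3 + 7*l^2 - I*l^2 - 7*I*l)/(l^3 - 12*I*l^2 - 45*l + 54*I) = l*(l^2 + l*(7 - I) - 7*I)/(l^3 - 12*I*l^2 - 45*l + 54*I)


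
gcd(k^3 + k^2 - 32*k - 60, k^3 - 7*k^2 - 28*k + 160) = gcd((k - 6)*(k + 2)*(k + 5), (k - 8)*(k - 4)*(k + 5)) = k + 5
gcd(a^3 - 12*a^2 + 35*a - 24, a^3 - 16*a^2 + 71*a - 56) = a^2 - 9*a + 8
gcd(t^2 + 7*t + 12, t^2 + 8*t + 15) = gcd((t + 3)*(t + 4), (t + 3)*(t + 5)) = t + 3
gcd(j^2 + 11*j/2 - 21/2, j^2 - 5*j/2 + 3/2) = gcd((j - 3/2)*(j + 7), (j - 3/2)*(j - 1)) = j - 3/2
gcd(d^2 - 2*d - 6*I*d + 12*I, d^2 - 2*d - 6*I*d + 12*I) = d^2 + d*(-2 - 6*I) + 12*I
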